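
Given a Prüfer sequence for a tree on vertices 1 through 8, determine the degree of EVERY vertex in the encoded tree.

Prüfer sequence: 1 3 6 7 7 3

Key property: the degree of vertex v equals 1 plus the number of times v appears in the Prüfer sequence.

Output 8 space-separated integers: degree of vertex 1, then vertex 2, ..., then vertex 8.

Answer: 2 1 3 1 1 2 3 1

Derivation:
p_1 = 1: count[1] becomes 1
p_2 = 3: count[3] becomes 1
p_3 = 6: count[6] becomes 1
p_4 = 7: count[7] becomes 1
p_5 = 7: count[7] becomes 2
p_6 = 3: count[3] becomes 2
Degrees (1 + count): deg[1]=1+1=2, deg[2]=1+0=1, deg[3]=1+2=3, deg[4]=1+0=1, deg[5]=1+0=1, deg[6]=1+1=2, deg[7]=1+2=3, deg[8]=1+0=1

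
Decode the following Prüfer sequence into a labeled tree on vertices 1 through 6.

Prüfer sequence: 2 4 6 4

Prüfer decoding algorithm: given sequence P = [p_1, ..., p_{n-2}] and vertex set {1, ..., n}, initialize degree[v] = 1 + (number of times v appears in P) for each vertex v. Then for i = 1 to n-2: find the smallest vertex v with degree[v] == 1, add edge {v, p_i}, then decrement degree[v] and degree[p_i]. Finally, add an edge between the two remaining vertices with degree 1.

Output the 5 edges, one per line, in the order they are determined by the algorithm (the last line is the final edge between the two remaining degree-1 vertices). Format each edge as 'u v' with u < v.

Initial degrees: {1:1, 2:2, 3:1, 4:3, 5:1, 6:2}
Step 1: smallest deg-1 vertex = 1, p_1 = 2. Add edge {1,2}. Now deg[1]=0, deg[2]=1.
Step 2: smallest deg-1 vertex = 2, p_2 = 4. Add edge {2,4}. Now deg[2]=0, deg[4]=2.
Step 3: smallest deg-1 vertex = 3, p_3 = 6. Add edge {3,6}. Now deg[3]=0, deg[6]=1.
Step 4: smallest deg-1 vertex = 5, p_4 = 4. Add edge {4,5}. Now deg[5]=0, deg[4]=1.
Final: two remaining deg-1 vertices are 4, 6. Add edge {4,6}.

Answer: 1 2
2 4
3 6
4 5
4 6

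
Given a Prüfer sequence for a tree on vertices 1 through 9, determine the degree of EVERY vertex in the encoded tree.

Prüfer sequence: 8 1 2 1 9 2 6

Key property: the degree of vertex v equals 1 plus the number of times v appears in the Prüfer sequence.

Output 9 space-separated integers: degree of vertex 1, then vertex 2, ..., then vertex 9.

p_1 = 8: count[8] becomes 1
p_2 = 1: count[1] becomes 1
p_3 = 2: count[2] becomes 1
p_4 = 1: count[1] becomes 2
p_5 = 9: count[9] becomes 1
p_6 = 2: count[2] becomes 2
p_7 = 6: count[6] becomes 1
Degrees (1 + count): deg[1]=1+2=3, deg[2]=1+2=3, deg[3]=1+0=1, deg[4]=1+0=1, deg[5]=1+0=1, deg[6]=1+1=2, deg[7]=1+0=1, deg[8]=1+1=2, deg[9]=1+1=2

Answer: 3 3 1 1 1 2 1 2 2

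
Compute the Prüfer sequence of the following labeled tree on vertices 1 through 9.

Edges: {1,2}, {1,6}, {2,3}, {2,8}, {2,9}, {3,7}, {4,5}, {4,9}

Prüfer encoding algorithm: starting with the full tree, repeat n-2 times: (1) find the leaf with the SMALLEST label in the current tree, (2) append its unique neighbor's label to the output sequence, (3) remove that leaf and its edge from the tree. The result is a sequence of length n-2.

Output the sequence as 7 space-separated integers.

Step 1: leaves = {5,6,7,8}. Remove smallest leaf 5, emit neighbor 4.
Step 2: leaves = {4,6,7,8}. Remove smallest leaf 4, emit neighbor 9.
Step 3: leaves = {6,7,8,9}. Remove smallest leaf 6, emit neighbor 1.
Step 4: leaves = {1,7,8,9}. Remove smallest leaf 1, emit neighbor 2.
Step 5: leaves = {7,8,9}. Remove smallest leaf 7, emit neighbor 3.
Step 6: leaves = {3,8,9}. Remove smallest leaf 3, emit neighbor 2.
Step 7: leaves = {8,9}. Remove smallest leaf 8, emit neighbor 2.
Done: 2 vertices remain (2, 9). Sequence = [4 9 1 2 3 2 2]

Answer: 4 9 1 2 3 2 2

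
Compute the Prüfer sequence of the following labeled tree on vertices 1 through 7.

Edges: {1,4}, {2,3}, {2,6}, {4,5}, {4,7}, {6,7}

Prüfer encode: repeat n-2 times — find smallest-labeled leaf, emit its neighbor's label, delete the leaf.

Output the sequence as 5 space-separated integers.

Answer: 4 2 6 4 7

Derivation:
Step 1: leaves = {1,3,5}. Remove smallest leaf 1, emit neighbor 4.
Step 2: leaves = {3,5}. Remove smallest leaf 3, emit neighbor 2.
Step 3: leaves = {2,5}. Remove smallest leaf 2, emit neighbor 6.
Step 4: leaves = {5,6}. Remove smallest leaf 5, emit neighbor 4.
Step 5: leaves = {4,6}. Remove smallest leaf 4, emit neighbor 7.
Done: 2 vertices remain (6, 7). Sequence = [4 2 6 4 7]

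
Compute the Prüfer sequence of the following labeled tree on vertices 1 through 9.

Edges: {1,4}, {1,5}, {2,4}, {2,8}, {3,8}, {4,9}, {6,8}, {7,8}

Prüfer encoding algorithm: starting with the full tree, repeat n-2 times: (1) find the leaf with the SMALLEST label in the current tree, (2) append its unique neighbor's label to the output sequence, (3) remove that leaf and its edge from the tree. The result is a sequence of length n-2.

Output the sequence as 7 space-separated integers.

Step 1: leaves = {3,5,6,7,9}. Remove smallest leaf 3, emit neighbor 8.
Step 2: leaves = {5,6,7,9}. Remove smallest leaf 5, emit neighbor 1.
Step 3: leaves = {1,6,7,9}. Remove smallest leaf 1, emit neighbor 4.
Step 4: leaves = {6,7,9}. Remove smallest leaf 6, emit neighbor 8.
Step 5: leaves = {7,9}. Remove smallest leaf 7, emit neighbor 8.
Step 6: leaves = {8,9}. Remove smallest leaf 8, emit neighbor 2.
Step 7: leaves = {2,9}. Remove smallest leaf 2, emit neighbor 4.
Done: 2 vertices remain (4, 9). Sequence = [8 1 4 8 8 2 4]

Answer: 8 1 4 8 8 2 4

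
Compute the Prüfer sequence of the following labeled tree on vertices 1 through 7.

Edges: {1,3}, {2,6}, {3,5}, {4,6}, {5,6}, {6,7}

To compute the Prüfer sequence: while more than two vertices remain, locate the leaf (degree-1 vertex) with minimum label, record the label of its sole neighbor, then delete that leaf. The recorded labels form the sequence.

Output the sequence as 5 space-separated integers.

Answer: 3 6 5 6 6

Derivation:
Step 1: leaves = {1,2,4,7}. Remove smallest leaf 1, emit neighbor 3.
Step 2: leaves = {2,3,4,7}. Remove smallest leaf 2, emit neighbor 6.
Step 3: leaves = {3,4,7}. Remove smallest leaf 3, emit neighbor 5.
Step 4: leaves = {4,5,7}. Remove smallest leaf 4, emit neighbor 6.
Step 5: leaves = {5,7}. Remove smallest leaf 5, emit neighbor 6.
Done: 2 vertices remain (6, 7). Sequence = [3 6 5 6 6]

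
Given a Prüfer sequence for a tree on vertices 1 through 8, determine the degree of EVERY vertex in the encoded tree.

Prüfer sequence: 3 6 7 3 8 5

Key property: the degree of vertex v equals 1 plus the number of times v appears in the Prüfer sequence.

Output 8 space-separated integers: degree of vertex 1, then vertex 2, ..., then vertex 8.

p_1 = 3: count[3] becomes 1
p_2 = 6: count[6] becomes 1
p_3 = 7: count[7] becomes 1
p_4 = 3: count[3] becomes 2
p_5 = 8: count[8] becomes 1
p_6 = 5: count[5] becomes 1
Degrees (1 + count): deg[1]=1+0=1, deg[2]=1+0=1, deg[3]=1+2=3, deg[4]=1+0=1, deg[5]=1+1=2, deg[6]=1+1=2, deg[7]=1+1=2, deg[8]=1+1=2

Answer: 1 1 3 1 2 2 2 2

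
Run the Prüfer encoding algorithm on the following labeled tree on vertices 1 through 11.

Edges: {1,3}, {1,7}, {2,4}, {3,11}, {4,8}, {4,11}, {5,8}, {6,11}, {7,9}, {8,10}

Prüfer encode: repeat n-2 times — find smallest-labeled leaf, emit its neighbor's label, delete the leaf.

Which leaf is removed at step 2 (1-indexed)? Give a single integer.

Answer: 5

Derivation:
Step 1: current leaves = {2,5,6,9,10}. Remove leaf 2 (neighbor: 4).
Step 2: current leaves = {5,6,9,10}. Remove leaf 5 (neighbor: 8).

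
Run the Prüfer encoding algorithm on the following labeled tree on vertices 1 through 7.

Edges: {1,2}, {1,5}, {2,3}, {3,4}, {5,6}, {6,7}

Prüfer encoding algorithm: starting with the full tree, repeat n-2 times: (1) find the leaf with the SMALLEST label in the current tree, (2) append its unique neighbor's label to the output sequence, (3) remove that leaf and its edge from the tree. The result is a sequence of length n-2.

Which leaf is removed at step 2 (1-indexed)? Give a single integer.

Answer: 3

Derivation:
Step 1: current leaves = {4,7}. Remove leaf 4 (neighbor: 3).
Step 2: current leaves = {3,7}. Remove leaf 3 (neighbor: 2).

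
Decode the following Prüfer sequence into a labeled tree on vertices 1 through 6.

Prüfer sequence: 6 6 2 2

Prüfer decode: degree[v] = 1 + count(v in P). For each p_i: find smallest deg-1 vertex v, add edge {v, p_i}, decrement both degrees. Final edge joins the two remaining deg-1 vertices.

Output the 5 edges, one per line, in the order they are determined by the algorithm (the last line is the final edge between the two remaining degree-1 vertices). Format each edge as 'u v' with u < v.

Answer: 1 6
3 6
2 4
2 5
2 6

Derivation:
Initial degrees: {1:1, 2:3, 3:1, 4:1, 5:1, 6:3}
Step 1: smallest deg-1 vertex = 1, p_1 = 6. Add edge {1,6}. Now deg[1]=0, deg[6]=2.
Step 2: smallest deg-1 vertex = 3, p_2 = 6. Add edge {3,6}. Now deg[3]=0, deg[6]=1.
Step 3: smallest deg-1 vertex = 4, p_3 = 2. Add edge {2,4}. Now deg[4]=0, deg[2]=2.
Step 4: smallest deg-1 vertex = 5, p_4 = 2. Add edge {2,5}. Now deg[5]=0, deg[2]=1.
Final: two remaining deg-1 vertices are 2, 6. Add edge {2,6}.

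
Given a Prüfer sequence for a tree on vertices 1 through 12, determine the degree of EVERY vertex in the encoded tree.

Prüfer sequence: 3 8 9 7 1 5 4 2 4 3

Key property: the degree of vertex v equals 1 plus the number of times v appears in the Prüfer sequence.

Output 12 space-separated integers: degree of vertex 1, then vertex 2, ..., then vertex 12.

Answer: 2 2 3 3 2 1 2 2 2 1 1 1

Derivation:
p_1 = 3: count[3] becomes 1
p_2 = 8: count[8] becomes 1
p_3 = 9: count[9] becomes 1
p_4 = 7: count[7] becomes 1
p_5 = 1: count[1] becomes 1
p_6 = 5: count[5] becomes 1
p_7 = 4: count[4] becomes 1
p_8 = 2: count[2] becomes 1
p_9 = 4: count[4] becomes 2
p_10 = 3: count[3] becomes 2
Degrees (1 + count): deg[1]=1+1=2, deg[2]=1+1=2, deg[3]=1+2=3, deg[4]=1+2=3, deg[5]=1+1=2, deg[6]=1+0=1, deg[7]=1+1=2, deg[8]=1+1=2, deg[9]=1+1=2, deg[10]=1+0=1, deg[11]=1+0=1, deg[12]=1+0=1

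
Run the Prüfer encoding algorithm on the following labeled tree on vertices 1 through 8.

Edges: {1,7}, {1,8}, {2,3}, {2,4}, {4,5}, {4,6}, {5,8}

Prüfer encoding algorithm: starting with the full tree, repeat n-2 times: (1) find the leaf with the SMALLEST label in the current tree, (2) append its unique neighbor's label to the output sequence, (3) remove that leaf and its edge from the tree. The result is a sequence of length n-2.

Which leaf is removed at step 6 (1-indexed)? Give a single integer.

Answer: 7

Derivation:
Step 1: current leaves = {3,6,7}. Remove leaf 3 (neighbor: 2).
Step 2: current leaves = {2,6,7}. Remove leaf 2 (neighbor: 4).
Step 3: current leaves = {6,7}. Remove leaf 6 (neighbor: 4).
Step 4: current leaves = {4,7}. Remove leaf 4 (neighbor: 5).
Step 5: current leaves = {5,7}. Remove leaf 5 (neighbor: 8).
Step 6: current leaves = {7,8}. Remove leaf 7 (neighbor: 1).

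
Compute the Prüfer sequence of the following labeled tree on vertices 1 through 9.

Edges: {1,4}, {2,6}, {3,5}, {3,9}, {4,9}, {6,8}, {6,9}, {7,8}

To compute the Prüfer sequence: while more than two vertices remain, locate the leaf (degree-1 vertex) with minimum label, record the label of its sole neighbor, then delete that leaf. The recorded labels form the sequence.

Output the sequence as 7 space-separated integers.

Step 1: leaves = {1,2,5,7}. Remove smallest leaf 1, emit neighbor 4.
Step 2: leaves = {2,4,5,7}. Remove smallest leaf 2, emit neighbor 6.
Step 3: leaves = {4,5,7}. Remove smallest leaf 4, emit neighbor 9.
Step 4: leaves = {5,7}. Remove smallest leaf 5, emit neighbor 3.
Step 5: leaves = {3,7}. Remove smallest leaf 3, emit neighbor 9.
Step 6: leaves = {7,9}. Remove smallest leaf 7, emit neighbor 8.
Step 7: leaves = {8,9}. Remove smallest leaf 8, emit neighbor 6.
Done: 2 vertices remain (6, 9). Sequence = [4 6 9 3 9 8 6]

Answer: 4 6 9 3 9 8 6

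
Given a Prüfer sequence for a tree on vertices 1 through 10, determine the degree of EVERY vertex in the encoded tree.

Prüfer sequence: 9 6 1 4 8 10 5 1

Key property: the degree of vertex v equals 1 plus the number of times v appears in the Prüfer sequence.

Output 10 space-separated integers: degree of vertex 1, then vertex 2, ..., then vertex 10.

Answer: 3 1 1 2 2 2 1 2 2 2

Derivation:
p_1 = 9: count[9] becomes 1
p_2 = 6: count[6] becomes 1
p_3 = 1: count[1] becomes 1
p_4 = 4: count[4] becomes 1
p_5 = 8: count[8] becomes 1
p_6 = 10: count[10] becomes 1
p_7 = 5: count[5] becomes 1
p_8 = 1: count[1] becomes 2
Degrees (1 + count): deg[1]=1+2=3, deg[2]=1+0=1, deg[3]=1+0=1, deg[4]=1+1=2, deg[5]=1+1=2, deg[6]=1+1=2, deg[7]=1+0=1, deg[8]=1+1=2, deg[9]=1+1=2, deg[10]=1+1=2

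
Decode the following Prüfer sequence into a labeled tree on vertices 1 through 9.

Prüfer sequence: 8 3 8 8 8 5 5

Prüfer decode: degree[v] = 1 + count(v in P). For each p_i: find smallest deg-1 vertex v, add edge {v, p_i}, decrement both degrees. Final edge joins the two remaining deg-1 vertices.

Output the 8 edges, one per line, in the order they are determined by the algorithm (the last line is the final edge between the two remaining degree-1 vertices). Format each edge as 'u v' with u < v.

Answer: 1 8
2 3
3 8
4 8
6 8
5 7
5 8
5 9

Derivation:
Initial degrees: {1:1, 2:1, 3:2, 4:1, 5:3, 6:1, 7:1, 8:5, 9:1}
Step 1: smallest deg-1 vertex = 1, p_1 = 8. Add edge {1,8}. Now deg[1]=0, deg[8]=4.
Step 2: smallest deg-1 vertex = 2, p_2 = 3. Add edge {2,3}. Now deg[2]=0, deg[3]=1.
Step 3: smallest deg-1 vertex = 3, p_3 = 8. Add edge {3,8}. Now deg[3]=0, deg[8]=3.
Step 4: smallest deg-1 vertex = 4, p_4 = 8. Add edge {4,8}. Now deg[4]=0, deg[8]=2.
Step 5: smallest deg-1 vertex = 6, p_5 = 8. Add edge {6,8}. Now deg[6]=0, deg[8]=1.
Step 6: smallest deg-1 vertex = 7, p_6 = 5. Add edge {5,7}. Now deg[7]=0, deg[5]=2.
Step 7: smallest deg-1 vertex = 8, p_7 = 5. Add edge {5,8}. Now deg[8]=0, deg[5]=1.
Final: two remaining deg-1 vertices are 5, 9. Add edge {5,9}.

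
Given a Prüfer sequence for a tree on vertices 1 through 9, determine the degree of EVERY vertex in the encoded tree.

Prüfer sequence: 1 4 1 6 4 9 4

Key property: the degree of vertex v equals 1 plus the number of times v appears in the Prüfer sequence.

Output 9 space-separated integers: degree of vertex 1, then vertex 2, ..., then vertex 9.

Answer: 3 1 1 4 1 2 1 1 2

Derivation:
p_1 = 1: count[1] becomes 1
p_2 = 4: count[4] becomes 1
p_3 = 1: count[1] becomes 2
p_4 = 6: count[6] becomes 1
p_5 = 4: count[4] becomes 2
p_6 = 9: count[9] becomes 1
p_7 = 4: count[4] becomes 3
Degrees (1 + count): deg[1]=1+2=3, deg[2]=1+0=1, deg[3]=1+0=1, deg[4]=1+3=4, deg[5]=1+0=1, deg[6]=1+1=2, deg[7]=1+0=1, deg[8]=1+0=1, deg[9]=1+1=2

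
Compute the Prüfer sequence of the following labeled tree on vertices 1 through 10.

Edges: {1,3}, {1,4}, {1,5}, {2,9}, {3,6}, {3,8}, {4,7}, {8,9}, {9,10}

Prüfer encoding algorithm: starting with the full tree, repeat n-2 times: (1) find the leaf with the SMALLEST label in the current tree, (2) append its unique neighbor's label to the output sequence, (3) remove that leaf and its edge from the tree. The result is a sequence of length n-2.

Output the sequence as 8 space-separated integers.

Step 1: leaves = {2,5,6,7,10}. Remove smallest leaf 2, emit neighbor 9.
Step 2: leaves = {5,6,7,10}. Remove smallest leaf 5, emit neighbor 1.
Step 3: leaves = {6,7,10}. Remove smallest leaf 6, emit neighbor 3.
Step 4: leaves = {7,10}. Remove smallest leaf 7, emit neighbor 4.
Step 5: leaves = {4,10}. Remove smallest leaf 4, emit neighbor 1.
Step 6: leaves = {1,10}. Remove smallest leaf 1, emit neighbor 3.
Step 7: leaves = {3,10}. Remove smallest leaf 3, emit neighbor 8.
Step 8: leaves = {8,10}. Remove smallest leaf 8, emit neighbor 9.
Done: 2 vertices remain (9, 10). Sequence = [9 1 3 4 1 3 8 9]

Answer: 9 1 3 4 1 3 8 9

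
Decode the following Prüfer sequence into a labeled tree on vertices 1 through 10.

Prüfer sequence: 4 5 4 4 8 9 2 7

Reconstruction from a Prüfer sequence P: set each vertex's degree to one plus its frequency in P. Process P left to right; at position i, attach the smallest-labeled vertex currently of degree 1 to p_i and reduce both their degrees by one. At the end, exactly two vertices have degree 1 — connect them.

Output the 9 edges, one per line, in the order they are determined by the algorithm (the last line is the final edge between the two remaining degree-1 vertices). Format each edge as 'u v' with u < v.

Initial degrees: {1:1, 2:2, 3:1, 4:4, 5:2, 6:1, 7:2, 8:2, 9:2, 10:1}
Step 1: smallest deg-1 vertex = 1, p_1 = 4. Add edge {1,4}. Now deg[1]=0, deg[4]=3.
Step 2: smallest deg-1 vertex = 3, p_2 = 5. Add edge {3,5}. Now deg[3]=0, deg[5]=1.
Step 3: smallest deg-1 vertex = 5, p_3 = 4. Add edge {4,5}. Now deg[5]=0, deg[4]=2.
Step 4: smallest deg-1 vertex = 6, p_4 = 4. Add edge {4,6}. Now deg[6]=0, deg[4]=1.
Step 5: smallest deg-1 vertex = 4, p_5 = 8. Add edge {4,8}. Now deg[4]=0, deg[8]=1.
Step 6: smallest deg-1 vertex = 8, p_6 = 9. Add edge {8,9}. Now deg[8]=0, deg[9]=1.
Step 7: smallest deg-1 vertex = 9, p_7 = 2. Add edge {2,9}. Now deg[9]=0, deg[2]=1.
Step 8: smallest deg-1 vertex = 2, p_8 = 7. Add edge {2,7}. Now deg[2]=0, deg[7]=1.
Final: two remaining deg-1 vertices are 7, 10. Add edge {7,10}.

Answer: 1 4
3 5
4 5
4 6
4 8
8 9
2 9
2 7
7 10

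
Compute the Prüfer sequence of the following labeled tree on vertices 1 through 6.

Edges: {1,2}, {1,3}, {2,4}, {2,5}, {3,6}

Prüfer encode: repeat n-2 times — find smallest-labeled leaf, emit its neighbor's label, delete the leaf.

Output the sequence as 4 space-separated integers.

Step 1: leaves = {4,5,6}. Remove smallest leaf 4, emit neighbor 2.
Step 2: leaves = {5,6}. Remove smallest leaf 5, emit neighbor 2.
Step 3: leaves = {2,6}. Remove smallest leaf 2, emit neighbor 1.
Step 4: leaves = {1,6}. Remove smallest leaf 1, emit neighbor 3.
Done: 2 vertices remain (3, 6). Sequence = [2 2 1 3]

Answer: 2 2 1 3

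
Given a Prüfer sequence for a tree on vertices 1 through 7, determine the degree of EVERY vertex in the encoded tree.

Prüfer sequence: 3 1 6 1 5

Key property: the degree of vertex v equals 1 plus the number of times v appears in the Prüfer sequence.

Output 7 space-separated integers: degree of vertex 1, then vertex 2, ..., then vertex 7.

p_1 = 3: count[3] becomes 1
p_2 = 1: count[1] becomes 1
p_3 = 6: count[6] becomes 1
p_4 = 1: count[1] becomes 2
p_5 = 5: count[5] becomes 1
Degrees (1 + count): deg[1]=1+2=3, deg[2]=1+0=1, deg[3]=1+1=2, deg[4]=1+0=1, deg[5]=1+1=2, deg[6]=1+1=2, deg[7]=1+0=1

Answer: 3 1 2 1 2 2 1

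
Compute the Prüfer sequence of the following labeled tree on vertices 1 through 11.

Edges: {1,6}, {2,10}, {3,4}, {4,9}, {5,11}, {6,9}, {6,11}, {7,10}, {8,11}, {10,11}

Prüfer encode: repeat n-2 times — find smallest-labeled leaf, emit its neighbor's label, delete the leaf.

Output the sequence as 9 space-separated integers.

Answer: 6 10 4 9 11 10 11 6 11

Derivation:
Step 1: leaves = {1,2,3,5,7,8}. Remove smallest leaf 1, emit neighbor 6.
Step 2: leaves = {2,3,5,7,8}. Remove smallest leaf 2, emit neighbor 10.
Step 3: leaves = {3,5,7,8}. Remove smallest leaf 3, emit neighbor 4.
Step 4: leaves = {4,5,7,8}. Remove smallest leaf 4, emit neighbor 9.
Step 5: leaves = {5,7,8,9}. Remove smallest leaf 5, emit neighbor 11.
Step 6: leaves = {7,8,9}. Remove smallest leaf 7, emit neighbor 10.
Step 7: leaves = {8,9,10}. Remove smallest leaf 8, emit neighbor 11.
Step 8: leaves = {9,10}. Remove smallest leaf 9, emit neighbor 6.
Step 9: leaves = {6,10}. Remove smallest leaf 6, emit neighbor 11.
Done: 2 vertices remain (10, 11). Sequence = [6 10 4 9 11 10 11 6 11]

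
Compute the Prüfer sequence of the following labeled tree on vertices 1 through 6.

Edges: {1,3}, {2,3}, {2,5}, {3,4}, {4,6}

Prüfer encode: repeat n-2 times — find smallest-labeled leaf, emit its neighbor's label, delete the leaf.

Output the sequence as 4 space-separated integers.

Answer: 3 2 3 4

Derivation:
Step 1: leaves = {1,5,6}. Remove smallest leaf 1, emit neighbor 3.
Step 2: leaves = {5,6}. Remove smallest leaf 5, emit neighbor 2.
Step 3: leaves = {2,6}. Remove smallest leaf 2, emit neighbor 3.
Step 4: leaves = {3,6}. Remove smallest leaf 3, emit neighbor 4.
Done: 2 vertices remain (4, 6). Sequence = [3 2 3 4]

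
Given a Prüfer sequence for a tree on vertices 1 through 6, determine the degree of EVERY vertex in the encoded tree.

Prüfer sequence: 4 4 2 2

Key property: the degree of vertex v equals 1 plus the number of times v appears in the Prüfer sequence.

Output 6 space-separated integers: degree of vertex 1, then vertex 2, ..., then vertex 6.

Answer: 1 3 1 3 1 1

Derivation:
p_1 = 4: count[4] becomes 1
p_2 = 4: count[4] becomes 2
p_3 = 2: count[2] becomes 1
p_4 = 2: count[2] becomes 2
Degrees (1 + count): deg[1]=1+0=1, deg[2]=1+2=3, deg[3]=1+0=1, deg[4]=1+2=3, deg[5]=1+0=1, deg[6]=1+0=1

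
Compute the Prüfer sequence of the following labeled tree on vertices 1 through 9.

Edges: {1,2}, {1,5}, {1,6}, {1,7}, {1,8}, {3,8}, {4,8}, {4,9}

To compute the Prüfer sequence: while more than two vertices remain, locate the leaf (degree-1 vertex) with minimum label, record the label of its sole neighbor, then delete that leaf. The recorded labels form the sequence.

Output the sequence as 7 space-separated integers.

Step 1: leaves = {2,3,5,6,7,9}. Remove smallest leaf 2, emit neighbor 1.
Step 2: leaves = {3,5,6,7,9}. Remove smallest leaf 3, emit neighbor 8.
Step 3: leaves = {5,6,7,9}. Remove smallest leaf 5, emit neighbor 1.
Step 4: leaves = {6,7,9}. Remove smallest leaf 6, emit neighbor 1.
Step 5: leaves = {7,9}. Remove smallest leaf 7, emit neighbor 1.
Step 6: leaves = {1,9}. Remove smallest leaf 1, emit neighbor 8.
Step 7: leaves = {8,9}. Remove smallest leaf 8, emit neighbor 4.
Done: 2 vertices remain (4, 9). Sequence = [1 8 1 1 1 8 4]

Answer: 1 8 1 1 1 8 4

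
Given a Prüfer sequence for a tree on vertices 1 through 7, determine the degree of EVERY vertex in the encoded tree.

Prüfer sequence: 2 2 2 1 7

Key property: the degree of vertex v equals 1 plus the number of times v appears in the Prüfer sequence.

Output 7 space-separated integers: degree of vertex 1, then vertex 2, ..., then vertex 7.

Answer: 2 4 1 1 1 1 2

Derivation:
p_1 = 2: count[2] becomes 1
p_2 = 2: count[2] becomes 2
p_3 = 2: count[2] becomes 3
p_4 = 1: count[1] becomes 1
p_5 = 7: count[7] becomes 1
Degrees (1 + count): deg[1]=1+1=2, deg[2]=1+3=4, deg[3]=1+0=1, deg[4]=1+0=1, deg[5]=1+0=1, deg[6]=1+0=1, deg[7]=1+1=2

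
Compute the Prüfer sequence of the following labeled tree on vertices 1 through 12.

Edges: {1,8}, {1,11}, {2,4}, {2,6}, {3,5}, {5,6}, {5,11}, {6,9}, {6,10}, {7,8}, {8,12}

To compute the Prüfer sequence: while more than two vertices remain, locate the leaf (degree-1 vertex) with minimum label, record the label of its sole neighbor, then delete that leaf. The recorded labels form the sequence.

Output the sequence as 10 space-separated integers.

Answer: 5 2 6 8 6 6 5 11 1 8

Derivation:
Step 1: leaves = {3,4,7,9,10,12}. Remove smallest leaf 3, emit neighbor 5.
Step 2: leaves = {4,7,9,10,12}. Remove smallest leaf 4, emit neighbor 2.
Step 3: leaves = {2,7,9,10,12}. Remove smallest leaf 2, emit neighbor 6.
Step 4: leaves = {7,9,10,12}. Remove smallest leaf 7, emit neighbor 8.
Step 5: leaves = {9,10,12}. Remove smallest leaf 9, emit neighbor 6.
Step 6: leaves = {10,12}. Remove smallest leaf 10, emit neighbor 6.
Step 7: leaves = {6,12}. Remove smallest leaf 6, emit neighbor 5.
Step 8: leaves = {5,12}. Remove smallest leaf 5, emit neighbor 11.
Step 9: leaves = {11,12}. Remove smallest leaf 11, emit neighbor 1.
Step 10: leaves = {1,12}. Remove smallest leaf 1, emit neighbor 8.
Done: 2 vertices remain (8, 12). Sequence = [5 2 6 8 6 6 5 11 1 8]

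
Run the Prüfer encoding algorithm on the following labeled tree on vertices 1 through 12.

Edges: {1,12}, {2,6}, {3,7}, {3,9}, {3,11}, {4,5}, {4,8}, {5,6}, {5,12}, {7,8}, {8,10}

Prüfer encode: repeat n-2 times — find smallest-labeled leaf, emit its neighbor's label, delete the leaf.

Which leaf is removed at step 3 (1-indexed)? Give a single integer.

Step 1: current leaves = {1,2,9,10,11}. Remove leaf 1 (neighbor: 12).
Step 2: current leaves = {2,9,10,11,12}. Remove leaf 2 (neighbor: 6).
Step 3: current leaves = {6,9,10,11,12}. Remove leaf 6 (neighbor: 5).

Answer: 6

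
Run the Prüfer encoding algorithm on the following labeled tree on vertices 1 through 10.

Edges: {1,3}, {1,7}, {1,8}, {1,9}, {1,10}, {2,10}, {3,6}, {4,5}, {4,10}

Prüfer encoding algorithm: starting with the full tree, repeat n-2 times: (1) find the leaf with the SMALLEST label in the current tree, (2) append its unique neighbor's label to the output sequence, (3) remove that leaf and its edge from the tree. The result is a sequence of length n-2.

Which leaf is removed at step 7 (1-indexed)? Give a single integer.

Step 1: current leaves = {2,5,6,7,8,9}. Remove leaf 2 (neighbor: 10).
Step 2: current leaves = {5,6,7,8,9}. Remove leaf 5 (neighbor: 4).
Step 3: current leaves = {4,6,7,8,9}. Remove leaf 4 (neighbor: 10).
Step 4: current leaves = {6,7,8,9,10}. Remove leaf 6 (neighbor: 3).
Step 5: current leaves = {3,7,8,9,10}. Remove leaf 3 (neighbor: 1).
Step 6: current leaves = {7,8,9,10}. Remove leaf 7 (neighbor: 1).
Step 7: current leaves = {8,9,10}. Remove leaf 8 (neighbor: 1).

Answer: 8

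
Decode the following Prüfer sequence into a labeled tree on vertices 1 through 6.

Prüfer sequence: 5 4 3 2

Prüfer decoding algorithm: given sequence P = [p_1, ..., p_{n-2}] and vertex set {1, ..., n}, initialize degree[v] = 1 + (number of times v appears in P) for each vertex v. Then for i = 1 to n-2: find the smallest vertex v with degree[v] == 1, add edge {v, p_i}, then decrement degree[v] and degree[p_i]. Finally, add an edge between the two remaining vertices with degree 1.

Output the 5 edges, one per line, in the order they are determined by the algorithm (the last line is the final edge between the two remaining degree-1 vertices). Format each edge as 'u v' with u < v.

Initial degrees: {1:1, 2:2, 3:2, 4:2, 5:2, 6:1}
Step 1: smallest deg-1 vertex = 1, p_1 = 5. Add edge {1,5}. Now deg[1]=0, deg[5]=1.
Step 2: smallest deg-1 vertex = 5, p_2 = 4. Add edge {4,5}. Now deg[5]=0, deg[4]=1.
Step 3: smallest deg-1 vertex = 4, p_3 = 3. Add edge {3,4}. Now deg[4]=0, deg[3]=1.
Step 4: smallest deg-1 vertex = 3, p_4 = 2. Add edge {2,3}. Now deg[3]=0, deg[2]=1.
Final: two remaining deg-1 vertices are 2, 6. Add edge {2,6}.

Answer: 1 5
4 5
3 4
2 3
2 6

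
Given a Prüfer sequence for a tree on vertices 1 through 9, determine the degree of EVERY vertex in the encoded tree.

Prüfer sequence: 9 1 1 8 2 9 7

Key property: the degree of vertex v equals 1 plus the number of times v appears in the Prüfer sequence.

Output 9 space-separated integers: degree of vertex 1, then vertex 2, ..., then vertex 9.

p_1 = 9: count[9] becomes 1
p_2 = 1: count[1] becomes 1
p_3 = 1: count[1] becomes 2
p_4 = 8: count[8] becomes 1
p_5 = 2: count[2] becomes 1
p_6 = 9: count[9] becomes 2
p_7 = 7: count[7] becomes 1
Degrees (1 + count): deg[1]=1+2=3, deg[2]=1+1=2, deg[3]=1+0=1, deg[4]=1+0=1, deg[5]=1+0=1, deg[6]=1+0=1, deg[7]=1+1=2, deg[8]=1+1=2, deg[9]=1+2=3

Answer: 3 2 1 1 1 1 2 2 3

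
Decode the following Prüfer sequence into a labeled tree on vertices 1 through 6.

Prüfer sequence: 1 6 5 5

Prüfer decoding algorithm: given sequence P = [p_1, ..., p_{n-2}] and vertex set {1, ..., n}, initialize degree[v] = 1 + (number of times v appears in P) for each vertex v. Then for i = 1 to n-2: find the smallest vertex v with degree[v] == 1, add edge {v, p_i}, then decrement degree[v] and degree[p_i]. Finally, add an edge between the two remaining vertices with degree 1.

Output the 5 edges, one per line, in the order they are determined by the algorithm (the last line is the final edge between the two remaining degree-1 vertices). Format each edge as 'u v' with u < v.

Answer: 1 2
1 6
3 5
4 5
5 6

Derivation:
Initial degrees: {1:2, 2:1, 3:1, 4:1, 5:3, 6:2}
Step 1: smallest deg-1 vertex = 2, p_1 = 1. Add edge {1,2}. Now deg[2]=0, deg[1]=1.
Step 2: smallest deg-1 vertex = 1, p_2 = 6. Add edge {1,6}. Now deg[1]=0, deg[6]=1.
Step 3: smallest deg-1 vertex = 3, p_3 = 5. Add edge {3,5}. Now deg[3]=0, deg[5]=2.
Step 4: smallest deg-1 vertex = 4, p_4 = 5. Add edge {4,5}. Now deg[4]=0, deg[5]=1.
Final: two remaining deg-1 vertices are 5, 6. Add edge {5,6}.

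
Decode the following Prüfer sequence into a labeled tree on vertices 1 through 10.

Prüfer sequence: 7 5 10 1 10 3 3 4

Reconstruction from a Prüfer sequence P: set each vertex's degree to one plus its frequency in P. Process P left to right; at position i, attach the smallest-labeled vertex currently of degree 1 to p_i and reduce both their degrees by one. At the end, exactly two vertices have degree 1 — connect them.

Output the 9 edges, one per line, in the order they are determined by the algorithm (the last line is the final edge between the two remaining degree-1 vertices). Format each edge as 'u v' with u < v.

Answer: 2 7
5 6
5 10
1 7
1 10
3 8
3 9
3 4
4 10

Derivation:
Initial degrees: {1:2, 2:1, 3:3, 4:2, 5:2, 6:1, 7:2, 8:1, 9:1, 10:3}
Step 1: smallest deg-1 vertex = 2, p_1 = 7. Add edge {2,7}. Now deg[2]=0, deg[7]=1.
Step 2: smallest deg-1 vertex = 6, p_2 = 5. Add edge {5,6}. Now deg[6]=0, deg[5]=1.
Step 3: smallest deg-1 vertex = 5, p_3 = 10. Add edge {5,10}. Now deg[5]=0, deg[10]=2.
Step 4: smallest deg-1 vertex = 7, p_4 = 1. Add edge {1,7}. Now deg[7]=0, deg[1]=1.
Step 5: smallest deg-1 vertex = 1, p_5 = 10. Add edge {1,10}. Now deg[1]=0, deg[10]=1.
Step 6: smallest deg-1 vertex = 8, p_6 = 3. Add edge {3,8}. Now deg[8]=0, deg[3]=2.
Step 7: smallest deg-1 vertex = 9, p_7 = 3. Add edge {3,9}. Now deg[9]=0, deg[3]=1.
Step 8: smallest deg-1 vertex = 3, p_8 = 4. Add edge {3,4}. Now deg[3]=0, deg[4]=1.
Final: two remaining deg-1 vertices are 4, 10. Add edge {4,10}.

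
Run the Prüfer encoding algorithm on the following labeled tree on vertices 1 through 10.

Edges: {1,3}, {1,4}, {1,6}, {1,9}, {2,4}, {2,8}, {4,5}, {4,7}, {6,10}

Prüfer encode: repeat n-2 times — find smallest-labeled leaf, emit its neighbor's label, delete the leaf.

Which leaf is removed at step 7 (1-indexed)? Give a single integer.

Answer: 9

Derivation:
Step 1: current leaves = {3,5,7,8,9,10}. Remove leaf 3 (neighbor: 1).
Step 2: current leaves = {5,7,8,9,10}. Remove leaf 5 (neighbor: 4).
Step 3: current leaves = {7,8,9,10}. Remove leaf 7 (neighbor: 4).
Step 4: current leaves = {8,9,10}. Remove leaf 8 (neighbor: 2).
Step 5: current leaves = {2,9,10}. Remove leaf 2 (neighbor: 4).
Step 6: current leaves = {4,9,10}. Remove leaf 4 (neighbor: 1).
Step 7: current leaves = {9,10}. Remove leaf 9 (neighbor: 1).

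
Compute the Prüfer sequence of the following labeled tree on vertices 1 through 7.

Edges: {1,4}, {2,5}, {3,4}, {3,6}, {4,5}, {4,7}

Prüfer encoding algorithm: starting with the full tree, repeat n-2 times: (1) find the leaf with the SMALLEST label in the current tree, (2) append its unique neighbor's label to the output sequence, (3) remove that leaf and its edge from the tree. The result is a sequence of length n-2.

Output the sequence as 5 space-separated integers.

Answer: 4 5 4 3 4

Derivation:
Step 1: leaves = {1,2,6,7}. Remove smallest leaf 1, emit neighbor 4.
Step 2: leaves = {2,6,7}. Remove smallest leaf 2, emit neighbor 5.
Step 3: leaves = {5,6,7}. Remove smallest leaf 5, emit neighbor 4.
Step 4: leaves = {6,7}. Remove smallest leaf 6, emit neighbor 3.
Step 5: leaves = {3,7}. Remove smallest leaf 3, emit neighbor 4.
Done: 2 vertices remain (4, 7). Sequence = [4 5 4 3 4]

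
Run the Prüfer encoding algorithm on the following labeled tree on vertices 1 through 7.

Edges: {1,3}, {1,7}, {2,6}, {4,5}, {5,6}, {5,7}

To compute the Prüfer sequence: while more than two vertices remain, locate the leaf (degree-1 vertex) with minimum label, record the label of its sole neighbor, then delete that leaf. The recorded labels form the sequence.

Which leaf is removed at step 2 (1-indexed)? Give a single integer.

Answer: 3

Derivation:
Step 1: current leaves = {2,3,4}. Remove leaf 2 (neighbor: 6).
Step 2: current leaves = {3,4,6}. Remove leaf 3 (neighbor: 1).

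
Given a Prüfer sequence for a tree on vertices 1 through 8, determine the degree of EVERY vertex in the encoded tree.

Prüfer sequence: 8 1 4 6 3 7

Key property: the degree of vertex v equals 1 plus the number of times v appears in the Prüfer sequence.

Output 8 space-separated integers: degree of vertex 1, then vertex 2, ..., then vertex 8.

Answer: 2 1 2 2 1 2 2 2

Derivation:
p_1 = 8: count[8] becomes 1
p_2 = 1: count[1] becomes 1
p_3 = 4: count[4] becomes 1
p_4 = 6: count[6] becomes 1
p_5 = 3: count[3] becomes 1
p_6 = 7: count[7] becomes 1
Degrees (1 + count): deg[1]=1+1=2, deg[2]=1+0=1, deg[3]=1+1=2, deg[4]=1+1=2, deg[5]=1+0=1, deg[6]=1+1=2, deg[7]=1+1=2, deg[8]=1+1=2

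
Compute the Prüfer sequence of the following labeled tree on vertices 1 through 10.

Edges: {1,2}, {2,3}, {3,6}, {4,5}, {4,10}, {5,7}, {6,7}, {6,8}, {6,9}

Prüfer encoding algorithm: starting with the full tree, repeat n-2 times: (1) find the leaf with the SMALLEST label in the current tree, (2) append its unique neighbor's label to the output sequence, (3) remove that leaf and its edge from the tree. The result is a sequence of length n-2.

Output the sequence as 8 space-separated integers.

Step 1: leaves = {1,8,9,10}. Remove smallest leaf 1, emit neighbor 2.
Step 2: leaves = {2,8,9,10}. Remove smallest leaf 2, emit neighbor 3.
Step 3: leaves = {3,8,9,10}. Remove smallest leaf 3, emit neighbor 6.
Step 4: leaves = {8,9,10}. Remove smallest leaf 8, emit neighbor 6.
Step 5: leaves = {9,10}. Remove smallest leaf 9, emit neighbor 6.
Step 6: leaves = {6,10}. Remove smallest leaf 6, emit neighbor 7.
Step 7: leaves = {7,10}. Remove smallest leaf 7, emit neighbor 5.
Step 8: leaves = {5,10}. Remove smallest leaf 5, emit neighbor 4.
Done: 2 vertices remain (4, 10). Sequence = [2 3 6 6 6 7 5 4]

Answer: 2 3 6 6 6 7 5 4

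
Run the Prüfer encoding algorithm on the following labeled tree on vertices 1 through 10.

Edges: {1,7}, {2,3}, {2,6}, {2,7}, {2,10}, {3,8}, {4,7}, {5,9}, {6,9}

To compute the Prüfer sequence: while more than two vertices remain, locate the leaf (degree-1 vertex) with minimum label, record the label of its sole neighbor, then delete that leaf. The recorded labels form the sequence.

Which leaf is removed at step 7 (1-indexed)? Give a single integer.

Step 1: current leaves = {1,4,5,8,10}. Remove leaf 1 (neighbor: 7).
Step 2: current leaves = {4,5,8,10}. Remove leaf 4 (neighbor: 7).
Step 3: current leaves = {5,7,8,10}. Remove leaf 5 (neighbor: 9).
Step 4: current leaves = {7,8,9,10}. Remove leaf 7 (neighbor: 2).
Step 5: current leaves = {8,9,10}. Remove leaf 8 (neighbor: 3).
Step 6: current leaves = {3,9,10}. Remove leaf 3 (neighbor: 2).
Step 7: current leaves = {9,10}. Remove leaf 9 (neighbor: 6).

Answer: 9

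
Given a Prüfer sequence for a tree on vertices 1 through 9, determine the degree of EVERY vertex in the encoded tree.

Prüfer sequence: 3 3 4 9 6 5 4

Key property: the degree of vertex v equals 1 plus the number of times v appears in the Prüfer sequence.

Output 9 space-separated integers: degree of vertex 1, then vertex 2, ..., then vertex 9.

p_1 = 3: count[3] becomes 1
p_2 = 3: count[3] becomes 2
p_3 = 4: count[4] becomes 1
p_4 = 9: count[9] becomes 1
p_5 = 6: count[6] becomes 1
p_6 = 5: count[5] becomes 1
p_7 = 4: count[4] becomes 2
Degrees (1 + count): deg[1]=1+0=1, deg[2]=1+0=1, deg[3]=1+2=3, deg[4]=1+2=3, deg[5]=1+1=2, deg[6]=1+1=2, deg[7]=1+0=1, deg[8]=1+0=1, deg[9]=1+1=2

Answer: 1 1 3 3 2 2 1 1 2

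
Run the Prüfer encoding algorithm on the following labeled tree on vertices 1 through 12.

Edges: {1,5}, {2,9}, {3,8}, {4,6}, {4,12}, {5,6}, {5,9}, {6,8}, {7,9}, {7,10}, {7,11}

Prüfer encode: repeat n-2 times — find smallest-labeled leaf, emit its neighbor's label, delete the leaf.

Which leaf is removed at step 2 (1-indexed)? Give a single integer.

Answer: 2

Derivation:
Step 1: current leaves = {1,2,3,10,11,12}. Remove leaf 1 (neighbor: 5).
Step 2: current leaves = {2,3,10,11,12}. Remove leaf 2 (neighbor: 9).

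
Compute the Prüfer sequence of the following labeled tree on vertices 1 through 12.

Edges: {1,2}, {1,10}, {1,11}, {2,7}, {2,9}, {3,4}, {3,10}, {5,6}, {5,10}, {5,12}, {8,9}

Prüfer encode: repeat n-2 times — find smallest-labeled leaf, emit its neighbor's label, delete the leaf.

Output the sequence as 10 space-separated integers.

Step 1: leaves = {4,6,7,8,11,12}. Remove smallest leaf 4, emit neighbor 3.
Step 2: leaves = {3,6,7,8,11,12}. Remove smallest leaf 3, emit neighbor 10.
Step 3: leaves = {6,7,8,11,12}. Remove smallest leaf 6, emit neighbor 5.
Step 4: leaves = {7,8,11,12}. Remove smallest leaf 7, emit neighbor 2.
Step 5: leaves = {8,11,12}. Remove smallest leaf 8, emit neighbor 9.
Step 6: leaves = {9,11,12}. Remove smallest leaf 9, emit neighbor 2.
Step 7: leaves = {2,11,12}. Remove smallest leaf 2, emit neighbor 1.
Step 8: leaves = {11,12}. Remove smallest leaf 11, emit neighbor 1.
Step 9: leaves = {1,12}. Remove smallest leaf 1, emit neighbor 10.
Step 10: leaves = {10,12}. Remove smallest leaf 10, emit neighbor 5.
Done: 2 vertices remain (5, 12). Sequence = [3 10 5 2 9 2 1 1 10 5]

Answer: 3 10 5 2 9 2 1 1 10 5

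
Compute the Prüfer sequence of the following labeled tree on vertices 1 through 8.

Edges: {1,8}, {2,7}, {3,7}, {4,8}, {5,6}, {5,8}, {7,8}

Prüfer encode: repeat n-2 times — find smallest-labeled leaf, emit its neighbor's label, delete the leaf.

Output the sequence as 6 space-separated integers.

Answer: 8 7 7 8 5 8

Derivation:
Step 1: leaves = {1,2,3,4,6}. Remove smallest leaf 1, emit neighbor 8.
Step 2: leaves = {2,3,4,6}. Remove smallest leaf 2, emit neighbor 7.
Step 3: leaves = {3,4,6}. Remove smallest leaf 3, emit neighbor 7.
Step 4: leaves = {4,6,7}. Remove smallest leaf 4, emit neighbor 8.
Step 5: leaves = {6,7}. Remove smallest leaf 6, emit neighbor 5.
Step 6: leaves = {5,7}. Remove smallest leaf 5, emit neighbor 8.
Done: 2 vertices remain (7, 8). Sequence = [8 7 7 8 5 8]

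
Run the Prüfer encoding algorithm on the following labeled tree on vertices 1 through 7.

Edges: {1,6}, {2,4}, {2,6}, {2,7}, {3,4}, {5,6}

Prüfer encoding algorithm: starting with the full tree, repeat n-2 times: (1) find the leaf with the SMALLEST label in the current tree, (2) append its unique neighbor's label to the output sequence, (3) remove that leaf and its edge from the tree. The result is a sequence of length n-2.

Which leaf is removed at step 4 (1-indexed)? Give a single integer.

Step 1: current leaves = {1,3,5,7}. Remove leaf 1 (neighbor: 6).
Step 2: current leaves = {3,5,7}. Remove leaf 3 (neighbor: 4).
Step 3: current leaves = {4,5,7}. Remove leaf 4 (neighbor: 2).
Step 4: current leaves = {5,7}. Remove leaf 5 (neighbor: 6).

Answer: 5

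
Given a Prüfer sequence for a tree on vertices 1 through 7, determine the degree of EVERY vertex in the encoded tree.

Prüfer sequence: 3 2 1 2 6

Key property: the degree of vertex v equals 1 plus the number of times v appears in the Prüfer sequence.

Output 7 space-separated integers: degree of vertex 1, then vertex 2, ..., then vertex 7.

Answer: 2 3 2 1 1 2 1

Derivation:
p_1 = 3: count[3] becomes 1
p_2 = 2: count[2] becomes 1
p_3 = 1: count[1] becomes 1
p_4 = 2: count[2] becomes 2
p_5 = 6: count[6] becomes 1
Degrees (1 + count): deg[1]=1+1=2, deg[2]=1+2=3, deg[3]=1+1=2, deg[4]=1+0=1, deg[5]=1+0=1, deg[6]=1+1=2, deg[7]=1+0=1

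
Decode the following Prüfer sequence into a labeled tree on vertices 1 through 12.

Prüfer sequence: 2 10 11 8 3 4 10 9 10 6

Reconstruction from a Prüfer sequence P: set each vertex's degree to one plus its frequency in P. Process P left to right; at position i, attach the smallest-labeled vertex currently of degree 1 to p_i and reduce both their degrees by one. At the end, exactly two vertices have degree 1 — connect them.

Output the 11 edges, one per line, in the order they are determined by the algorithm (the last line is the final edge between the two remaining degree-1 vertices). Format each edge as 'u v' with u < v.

Answer: 1 2
2 10
5 11
7 8
3 8
3 4
4 10
9 11
9 10
6 10
6 12

Derivation:
Initial degrees: {1:1, 2:2, 3:2, 4:2, 5:1, 6:2, 7:1, 8:2, 9:2, 10:4, 11:2, 12:1}
Step 1: smallest deg-1 vertex = 1, p_1 = 2. Add edge {1,2}. Now deg[1]=0, deg[2]=1.
Step 2: smallest deg-1 vertex = 2, p_2 = 10. Add edge {2,10}. Now deg[2]=0, deg[10]=3.
Step 3: smallest deg-1 vertex = 5, p_3 = 11. Add edge {5,11}. Now deg[5]=0, deg[11]=1.
Step 4: smallest deg-1 vertex = 7, p_4 = 8. Add edge {7,8}. Now deg[7]=0, deg[8]=1.
Step 5: smallest deg-1 vertex = 8, p_5 = 3. Add edge {3,8}. Now deg[8]=0, deg[3]=1.
Step 6: smallest deg-1 vertex = 3, p_6 = 4. Add edge {3,4}. Now deg[3]=0, deg[4]=1.
Step 7: smallest deg-1 vertex = 4, p_7 = 10. Add edge {4,10}. Now deg[4]=0, deg[10]=2.
Step 8: smallest deg-1 vertex = 11, p_8 = 9. Add edge {9,11}. Now deg[11]=0, deg[9]=1.
Step 9: smallest deg-1 vertex = 9, p_9 = 10. Add edge {9,10}. Now deg[9]=0, deg[10]=1.
Step 10: smallest deg-1 vertex = 10, p_10 = 6. Add edge {6,10}. Now deg[10]=0, deg[6]=1.
Final: two remaining deg-1 vertices are 6, 12. Add edge {6,12}.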